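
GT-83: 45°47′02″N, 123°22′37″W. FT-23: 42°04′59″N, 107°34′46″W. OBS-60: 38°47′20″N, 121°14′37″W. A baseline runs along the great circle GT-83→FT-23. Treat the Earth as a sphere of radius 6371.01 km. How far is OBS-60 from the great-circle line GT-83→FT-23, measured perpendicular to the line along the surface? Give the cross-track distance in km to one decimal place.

GT-83: φ = +45.78389°, λ = -123.37694°
FT-23: φ = +42.08306°, λ = -107.57944°
OBS-60: φ = +38.78889°, λ = -121.24361°
δ₁₃ = central angle GT-83→OBS-60 = 0.125141 rad  (haversine)
θ₁₃ = bearing GT-83→OBS-60 = 166.558°,  θ₁₂ = bearing GT-83→FT-23 = 102.409°
dₓₜ = R·arcsin(sin δ₁₃ · sin(θ₁₃ − θ₁₂)) = 6371.01·arcsin(0.12481·sin(64.149°)) = 717.135 km
|dₓₜ| = 717.135 km

717.1 km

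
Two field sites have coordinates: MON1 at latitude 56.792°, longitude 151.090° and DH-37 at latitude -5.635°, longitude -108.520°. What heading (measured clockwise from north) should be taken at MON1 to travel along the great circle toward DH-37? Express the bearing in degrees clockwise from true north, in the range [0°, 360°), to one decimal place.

Δλ = 100.3900°
y = sin Δλ · cos φ₂ = 0.978850
x = cos φ₁ sin φ₂ − sin φ₁ cos φ₂ cos Δλ = 0.096388
θ = atan2(y, x) = 84.3762° → 84.3762° (mod 360°)

84.4°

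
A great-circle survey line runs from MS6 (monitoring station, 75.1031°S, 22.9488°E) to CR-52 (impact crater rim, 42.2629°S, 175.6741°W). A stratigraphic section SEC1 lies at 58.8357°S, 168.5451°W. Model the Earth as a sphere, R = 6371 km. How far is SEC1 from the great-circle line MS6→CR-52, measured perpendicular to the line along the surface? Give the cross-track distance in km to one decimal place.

δ₁₃ = central angle MS6→SEC1 = 0.800208 rad  (haversine)
θ₁₃ = bearing MS6→SEC1 = 171.737°,  θ₁₂ = bearing MS6→CR-52 = 164.473°
dₓₜ = R·arcsin(sin δ₁₃ · sin(θ₁₃ − θ₁₂)) = 6371·arcsin(0.71750·sin(7.264°)) = 578.761 km
|dₓₜ| = 578.761 km

578.8 km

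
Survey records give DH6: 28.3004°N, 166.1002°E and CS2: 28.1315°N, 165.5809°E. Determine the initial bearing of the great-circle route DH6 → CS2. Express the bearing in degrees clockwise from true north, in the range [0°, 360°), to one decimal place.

249.9°

Δλ = -0.5193°
y = sin Δλ · cos φ₂ = -0.007993
x = cos φ₁ sin φ₂ − sin φ₁ cos φ₂ cos Δλ = -0.002931
θ = atan2(y, x) = -110.1365° → 249.8635° (mod 360°)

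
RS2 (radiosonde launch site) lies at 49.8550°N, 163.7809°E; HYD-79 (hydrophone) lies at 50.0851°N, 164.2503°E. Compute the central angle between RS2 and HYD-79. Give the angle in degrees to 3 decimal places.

0.380°

Δφ = 0.2301°,  Δλ = 0.4694°
a = sin²(Δφ/2) + cos φ₁ cos φ₂ sin²(Δλ/2) = 0.000011
c = 2·arcsin(√a) = 0.006625 rad = 0.3796°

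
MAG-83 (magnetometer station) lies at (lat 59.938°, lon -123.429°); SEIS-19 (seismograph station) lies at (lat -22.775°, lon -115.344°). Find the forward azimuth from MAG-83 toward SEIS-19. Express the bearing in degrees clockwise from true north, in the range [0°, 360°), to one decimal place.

Δλ = 8.0850°
y = sin Δλ · cos φ₂ = 0.129676
x = cos φ₁ sin φ₂ − sin φ₁ cos φ₂ cos Δλ = -0.983991
θ = atan2(y, x) = 172.4925° → 172.4925° (mod 360°)

172.5°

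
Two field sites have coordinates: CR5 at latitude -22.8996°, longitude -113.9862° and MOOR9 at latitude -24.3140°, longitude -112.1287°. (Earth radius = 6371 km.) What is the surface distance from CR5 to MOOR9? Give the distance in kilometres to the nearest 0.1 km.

246.1 km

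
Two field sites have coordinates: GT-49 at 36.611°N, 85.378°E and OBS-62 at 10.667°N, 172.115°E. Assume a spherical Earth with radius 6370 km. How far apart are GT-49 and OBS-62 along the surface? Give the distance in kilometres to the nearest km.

Δφ = -25.9440°,  Δλ = 86.7370°
a = sin²(Δφ/2) + cos φ₁ cos φ₂ sin²(Δλ/2) = 0.422355
c = 2·arcsin(√a) = 1.414875 rad = 81.0664°
d = R·c = 6370 × 1.414875 = 9012.8 km

9013 km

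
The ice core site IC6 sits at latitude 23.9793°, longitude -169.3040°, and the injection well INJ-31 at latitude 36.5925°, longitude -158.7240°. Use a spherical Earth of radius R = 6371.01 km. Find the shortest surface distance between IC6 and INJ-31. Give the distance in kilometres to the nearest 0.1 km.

Δφ = 12.6132°,  Δλ = 10.5800°
a = sin²(Δφ/2) + cos φ₁ cos φ₂ sin²(Δλ/2) = 0.018303
c = 2·arcsin(√a) = 0.271406 rad = 15.5504°
d = R·c = 6371.01 × 0.271406 = 1729.1 km

1729.1 km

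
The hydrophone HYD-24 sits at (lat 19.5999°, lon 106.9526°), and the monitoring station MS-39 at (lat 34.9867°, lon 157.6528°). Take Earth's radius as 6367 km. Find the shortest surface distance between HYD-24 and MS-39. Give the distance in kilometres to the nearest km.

5230 km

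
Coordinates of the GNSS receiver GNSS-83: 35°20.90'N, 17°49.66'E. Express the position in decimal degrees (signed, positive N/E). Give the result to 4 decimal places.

+35.3483°, +17.8277°

lat: 35.3483° N → +35.3483°
lon: 17.8277° E → +17.8277°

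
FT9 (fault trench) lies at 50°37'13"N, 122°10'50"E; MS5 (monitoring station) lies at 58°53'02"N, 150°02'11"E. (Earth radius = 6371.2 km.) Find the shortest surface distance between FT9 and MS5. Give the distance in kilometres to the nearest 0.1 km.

FT9: φ = +50.62028°, λ = +122.18056°
MS5: φ = +58.88389°, λ = +150.03639°
Δφ = 8.2636°,  Δλ = 27.8558°
a = sin²(Δφ/2) + cos φ₁ cos φ₂ sin²(Δλ/2) = 0.024187
c = 2·arcsin(√a) = 0.312312 rad = 17.8942°
d = R·c = 6371.2 × 0.312312 = 1989.8 km

1989.8 km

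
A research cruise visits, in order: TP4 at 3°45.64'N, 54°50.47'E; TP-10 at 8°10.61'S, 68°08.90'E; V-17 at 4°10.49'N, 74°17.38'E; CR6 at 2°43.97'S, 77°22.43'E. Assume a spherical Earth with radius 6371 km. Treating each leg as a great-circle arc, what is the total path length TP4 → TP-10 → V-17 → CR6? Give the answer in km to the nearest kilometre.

TP4: φ = +3.76067°, λ = +54.84117°
TP-10: φ = -8.17683°, λ = +68.14833°
V-17: φ = +4.17483°, λ = +74.28967°
CR6: φ = -2.73283°, λ = +77.37383°
TP4→TP-10: c = 0.311568 rad, d = 1985.00 km
TP-10→V-17: c = 0.240632 rad, d = 1533.07 km
V-17→CR6: c = 0.132018 rad, d = 841.08 km
Total = 1985.00 + 1533.07 + 841.08 = 4359.15 km

4359 km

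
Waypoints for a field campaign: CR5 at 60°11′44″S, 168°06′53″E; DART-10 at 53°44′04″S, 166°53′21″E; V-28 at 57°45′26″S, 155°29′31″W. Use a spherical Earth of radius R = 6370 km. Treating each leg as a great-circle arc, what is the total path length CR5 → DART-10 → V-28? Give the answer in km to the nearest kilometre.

CR5: φ = -60.19556°, λ = +168.11472°
DART-10: φ = -53.73444°, λ = +166.88917°
V-28: φ = -57.75722°, λ = -155.49194°
CR5→DART-10: c = 0.113364 rad, d = 722.13 km
DART-10→V-28: c = 0.371118 rad, d = 2364.02 km
Total = 722.13 + 2364.02 = 3086.15 km

3086 km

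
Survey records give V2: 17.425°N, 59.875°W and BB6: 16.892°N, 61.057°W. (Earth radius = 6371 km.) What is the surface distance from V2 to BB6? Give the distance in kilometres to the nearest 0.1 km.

Δφ = -0.5330°,  Δλ = -1.1820°
a = sin²(Δφ/2) + cos φ₁ cos φ₂ sin²(Δλ/2) = 0.000119
c = 2·arcsin(√a) = 0.021796 rad = 1.2488°
d = R·c = 6371 × 0.021796 = 138.9 km

138.9 km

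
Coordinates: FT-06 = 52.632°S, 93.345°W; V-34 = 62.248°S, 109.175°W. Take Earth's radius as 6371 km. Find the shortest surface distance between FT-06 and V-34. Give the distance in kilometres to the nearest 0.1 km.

1420.9 km

Δφ = -9.6160°,  Δλ = -15.8300°
a = sin²(Δφ/2) + cos φ₁ cos φ₂ sin²(Δλ/2) = 0.012384
c = 2·arcsin(√a) = 0.223032 rad = 12.7788°
d = R·c = 6371 × 0.223032 = 1420.9 km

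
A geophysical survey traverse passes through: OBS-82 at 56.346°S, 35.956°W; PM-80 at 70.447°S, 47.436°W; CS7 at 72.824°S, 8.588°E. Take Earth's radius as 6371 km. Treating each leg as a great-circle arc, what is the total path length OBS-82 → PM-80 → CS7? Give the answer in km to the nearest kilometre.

3569 km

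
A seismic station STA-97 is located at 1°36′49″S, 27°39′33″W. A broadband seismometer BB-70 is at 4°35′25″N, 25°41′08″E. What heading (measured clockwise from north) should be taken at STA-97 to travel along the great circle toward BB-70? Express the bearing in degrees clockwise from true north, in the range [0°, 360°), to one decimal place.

83.1°

STA-97: φ = -1.61361°, λ = -27.65917°
BB-70: φ = +4.59028°, λ = +25.68556°
Δλ = 53.3447°
y = sin Δλ · cos φ₂ = 0.799669
x = cos φ₁ sin φ₂ − sin φ₁ cos φ₂ cos Δλ = 0.096755
θ = atan2(y, x) = 83.1011° → 83.1011° (mod 360°)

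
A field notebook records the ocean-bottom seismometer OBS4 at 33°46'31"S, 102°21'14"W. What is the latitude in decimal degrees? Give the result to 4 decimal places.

33.7753°S

33° + 46′/60 + 31″/3600 = 33 + 0.76667 + 0.00861 = 33.7753°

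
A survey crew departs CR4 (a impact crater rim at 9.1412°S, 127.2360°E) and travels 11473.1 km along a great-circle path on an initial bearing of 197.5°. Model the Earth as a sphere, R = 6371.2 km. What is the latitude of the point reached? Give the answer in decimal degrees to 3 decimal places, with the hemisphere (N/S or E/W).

δ = d/R = 11473.1/6371.2 = 1.800775 rad
φ₂ = arcsin(sin φ₁ cos δ + cos φ₁ sin δ cos θ)
   = arcsin(-0.15887·-0.22796 + 0.98730·0.97367·-0.95372) = -61.71460°
λ₂ = λ₁ + atan2(sin θ sin δ cos φ₁, cos δ − sin φ₁ sin φ₂) = -14.60289°

61.715°S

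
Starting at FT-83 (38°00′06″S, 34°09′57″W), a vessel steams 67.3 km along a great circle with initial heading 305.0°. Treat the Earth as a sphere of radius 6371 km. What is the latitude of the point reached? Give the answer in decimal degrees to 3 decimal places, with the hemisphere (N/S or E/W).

37.653°S

FT-83: φ = -38.00167°, λ = -34.16583°
δ = d/R = 67.3/6371 = 0.010563 rad
φ₂ = arcsin(sin φ₁ cos δ + cos φ₁ sin δ cos θ)
   = arcsin(-0.61568·0.99994 + 0.78799·0.01056·0.57358) = -37.65285°
λ₂ = λ₁ + atan2(sin θ sin δ cos φ₁, cos δ − sin φ₁ sin φ₂) = -34.79204°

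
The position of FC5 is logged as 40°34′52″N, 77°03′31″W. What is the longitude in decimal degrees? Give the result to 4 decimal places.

77° + 3′/60 + 31″/3600 = 77 + 0.05000 + 0.00861 = 77.0586°

77.0586°W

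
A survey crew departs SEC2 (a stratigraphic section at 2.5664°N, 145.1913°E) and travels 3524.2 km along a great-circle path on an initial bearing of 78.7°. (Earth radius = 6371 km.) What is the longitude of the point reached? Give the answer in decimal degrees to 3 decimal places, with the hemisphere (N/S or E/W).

176.550°E

δ = d/R = 3524.2/6371 = 0.553163 rad
φ₂ = arcsin(sin φ₁ cos δ + cos φ₁ sin δ cos θ)
   = arcsin(0.04478·0.85087 + 0.99900·0.52538·0.19595) = 8.10239°
λ₂ = λ₁ + atan2(sin θ sin δ cos φ₁, cos δ − sin φ₁ sin φ₂) = 176.54978°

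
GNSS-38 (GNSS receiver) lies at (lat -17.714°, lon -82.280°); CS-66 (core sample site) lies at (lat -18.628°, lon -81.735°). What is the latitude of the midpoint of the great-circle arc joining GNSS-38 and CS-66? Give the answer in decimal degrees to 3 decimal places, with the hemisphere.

18.171°S

Bx = cos φ₂ cos Δλ = 0.947570,  By = cos φ₂ sin Δλ = 0.009014
φₘ = atan2(sin φ₁ + sin φ₂, √((cos φ₁ + Bx)² + By²)) = -18.17119°
λₘ = λ₁ + atan2(By, cos φ₁ + Bx) = -82.00821°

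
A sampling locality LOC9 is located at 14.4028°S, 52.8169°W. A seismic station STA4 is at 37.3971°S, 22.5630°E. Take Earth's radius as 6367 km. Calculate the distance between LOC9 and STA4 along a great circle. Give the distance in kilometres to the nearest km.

Δφ = -22.9943°,  Δλ = 75.3799°
a = sin²(Δφ/2) + cos φ₁ cos φ₂ sin²(Δλ/2) = 0.327355
c = 2·arcsin(√a) = 1.218249 rad = 69.8005°
d = R·c = 6367 × 1.218249 = 7756.6 km

7757 km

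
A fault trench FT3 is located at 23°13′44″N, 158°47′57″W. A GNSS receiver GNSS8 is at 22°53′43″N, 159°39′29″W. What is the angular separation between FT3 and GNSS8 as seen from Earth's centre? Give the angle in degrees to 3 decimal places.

0.858°

FT3: φ = +23.22889°, λ = -158.79917°
GNSS8: φ = +22.89528°, λ = -159.65806°
Δφ = -0.3336°,  Δλ = -0.8589°
a = sin²(Δφ/2) + cos φ₁ cos φ₂ sin²(Δλ/2) = 0.000056
c = 2·arcsin(√a) = 0.014971 rad = 0.8578°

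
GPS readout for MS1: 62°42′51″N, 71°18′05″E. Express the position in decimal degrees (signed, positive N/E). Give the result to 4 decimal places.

lat: 62.7142° N → +62.7142°
lon: 71.3014° E → +71.3014°

+62.7142°, +71.3014°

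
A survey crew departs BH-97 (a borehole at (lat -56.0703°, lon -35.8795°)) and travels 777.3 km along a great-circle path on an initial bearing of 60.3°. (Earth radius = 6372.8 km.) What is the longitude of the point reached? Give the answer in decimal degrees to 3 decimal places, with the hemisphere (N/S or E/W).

δ = d/R = 777.3/6372.8 = 0.121972 rad
φ₂ = arcsin(sin φ₁ cos δ + cos φ₁ sin δ cos θ)
   = arcsin(-0.82972·0.99257 + 0.55818·0.12167·0.49546) = -52.17718°
λ₂ = λ₁ + atan2(sin θ sin δ cos φ₁, cos δ − sin φ₁ sin φ₂) = -25.95530°

25.955°W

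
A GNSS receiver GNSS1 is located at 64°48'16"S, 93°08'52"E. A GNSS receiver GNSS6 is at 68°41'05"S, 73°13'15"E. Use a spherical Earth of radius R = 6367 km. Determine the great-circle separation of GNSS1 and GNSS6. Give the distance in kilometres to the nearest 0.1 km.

GNSS1: φ = -64.80444°, λ = +93.14778°
GNSS6: φ = -68.68472°, λ = +73.22083°
Δφ = -3.8803°,  Δλ = -19.9269°
a = sin²(Δφ/2) + cos φ₁ cos φ₂ sin²(Δλ/2) = 0.005779
c = 2·arcsin(√a) = 0.152182 rad = 8.7194°
d = R·c = 6367 × 0.152182 = 968.9 km

968.9 km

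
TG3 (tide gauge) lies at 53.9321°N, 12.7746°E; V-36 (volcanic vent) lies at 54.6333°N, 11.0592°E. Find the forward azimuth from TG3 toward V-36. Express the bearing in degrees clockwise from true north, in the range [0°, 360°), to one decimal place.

305.7°

Δλ = -1.7154°
y = sin Δλ · cos φ₂ = -0.017327
x = cos φ₁ sin φ₂ − sin φ₁ cos φ₂ cos Δλ = 0.012448
θ = atan2(y, x) = -54.3060° → 305.6940° (mod 360°)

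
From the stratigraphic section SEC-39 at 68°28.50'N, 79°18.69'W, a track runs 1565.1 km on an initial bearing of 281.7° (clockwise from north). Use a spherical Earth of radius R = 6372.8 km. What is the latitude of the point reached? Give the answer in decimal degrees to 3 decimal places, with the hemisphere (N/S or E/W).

66.990°N

SEC-39: φ = +68.47500°, λ = -79.31150°
δ = d/R = 1565.1/6372.8 = 0.245591 rad
φ₂ = arcsin(sin φ₁ cos δ + cos φ₁ sin δ cos θ)
   = arcsin(0.93026·0.96999 + 0.36691·0.24313·0.20279) = 66.98961°
λ₂ = λ₁ + atan2(sin θ sin δ cos φ₁, cos δ − sin φ₁ sin φ₂) = -116.83258°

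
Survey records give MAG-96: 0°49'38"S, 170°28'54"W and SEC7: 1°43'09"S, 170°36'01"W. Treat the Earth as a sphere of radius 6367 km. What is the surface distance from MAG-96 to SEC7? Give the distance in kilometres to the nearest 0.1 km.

100.0 km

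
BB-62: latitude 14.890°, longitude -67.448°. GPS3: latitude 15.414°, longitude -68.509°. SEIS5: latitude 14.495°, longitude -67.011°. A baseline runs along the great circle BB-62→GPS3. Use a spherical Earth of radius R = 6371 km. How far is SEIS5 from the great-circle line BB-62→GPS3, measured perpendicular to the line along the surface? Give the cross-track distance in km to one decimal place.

17.5 km

δ₁₃ = central angle BB-62→SEIS5 = 0.010097 rad  (haversine)
θ₁₃ = bearing BB-62→SEIS5 = 133.003°,  θ₁₂ = bearing BB-62→GPS3 = 297.235°
dₓₜ = R·arcsin(sin δ₁₃ · sin(θ₁₃ − θ₁₂)) = 6371·arcsin(0.01010·sin(-164.231°)) = -17.482 km
|dₓₜ| = 17.482 km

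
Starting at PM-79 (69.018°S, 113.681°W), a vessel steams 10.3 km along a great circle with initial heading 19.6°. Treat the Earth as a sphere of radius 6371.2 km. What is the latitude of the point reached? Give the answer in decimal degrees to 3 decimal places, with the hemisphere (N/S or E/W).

68.931°S

δ = d/R = 10.3/6371.2 = 0.001617 rad
φ₂ = arcsin(sin φ₁ cos δ + cos φ₁ sin δ cos θ)
   = arcsin(-0.93369·1.00000 + 0.35807·0.00162·0.94206) = -68.93072°
λ₂ = λ₁ + atan2(sin θ sin δ cos φ₁, cos δ − sin φ₁ sin φ₂) = -113.59457°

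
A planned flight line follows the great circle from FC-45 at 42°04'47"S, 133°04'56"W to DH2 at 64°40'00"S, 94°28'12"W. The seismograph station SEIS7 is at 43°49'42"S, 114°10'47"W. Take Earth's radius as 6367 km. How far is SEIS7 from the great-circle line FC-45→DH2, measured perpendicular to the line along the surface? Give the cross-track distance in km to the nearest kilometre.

1098 km

FC-45: φ = -42.07972°, λ = -133.08222°
DH2: φ = -64.66667°, λ = -94.47000°
SEIS7: φ = -43.82833°, λ = -114.17972°
δ₁₃ = central angle FC-45→SEIS7 = 0.242842 rad  (haversine)
θ₁₃ = bearing FC-45→SEIS7 = 103.611°,  θ₁₂ = bearing FC-45→DH2 = 149.135°
dₓₜ = R·arcsin(sin δ₁₃ · sin(θ₁₃ − θ₁₂)) = 6367·arcsin(0.24046·sin(-45.524°)) = -1097.886 km
|dₓₜ| = 1097.886 km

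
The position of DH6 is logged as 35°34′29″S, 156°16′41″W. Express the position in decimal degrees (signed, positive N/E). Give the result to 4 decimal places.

-35.5747°, -156.2781°

lat: 35.5747° S → -35.5747°
lon: 156.2781° W → -156.2781°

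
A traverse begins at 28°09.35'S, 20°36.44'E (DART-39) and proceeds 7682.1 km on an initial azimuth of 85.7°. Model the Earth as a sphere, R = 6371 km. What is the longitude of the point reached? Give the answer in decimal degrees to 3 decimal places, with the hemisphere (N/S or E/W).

90.135°E

DART-39: φ = -28.15583°, λ = +20.60733°
δ = d/R = 7682.1/6371 = 1.205792 rad
φ₂ = arcsin(sin φ₁ cos δ + cos φ₁ sin δ cos θ)
   = arcsin(-0.47187·0.35695 + 0.88167·0.93412·0.07498) = -6.12424°
λ₂ = λ₁ + atan2(sin θ sin δ cos φ₁, cos δ − sin φ₁ sin φ₂) = 90.13470°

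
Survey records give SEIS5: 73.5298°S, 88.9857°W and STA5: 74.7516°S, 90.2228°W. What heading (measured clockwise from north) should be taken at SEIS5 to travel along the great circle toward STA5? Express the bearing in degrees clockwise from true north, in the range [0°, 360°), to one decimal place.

194.9°

Δλ = -1.2371°
y = sin Δλ · cos φ₂ = -0.005678
x = cos φ₁ sin φ₂ − sin φ₁ cos φ₂ cos Δλ = -0.021382
θ = atan2(y, x) = -165.1275° → 194.8725° (mod 360°)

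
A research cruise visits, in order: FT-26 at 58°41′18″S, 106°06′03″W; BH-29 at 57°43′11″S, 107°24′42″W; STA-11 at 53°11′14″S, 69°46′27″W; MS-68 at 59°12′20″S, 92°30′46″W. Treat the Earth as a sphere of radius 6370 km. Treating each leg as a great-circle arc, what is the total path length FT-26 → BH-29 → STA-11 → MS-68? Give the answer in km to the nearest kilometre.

FT-26: φ = -58.68833°, λ = -106.10083°
BH-29: φ = -57.71972°, λ = -107.41167°
STA-11: φ = -53.18722°, λ = -69.77417°
MS-68: φ = -59.20556°, λ = -92.51278°
FT-26→BH-29: c = 0.020762 rad, d = 132.26 km
BH-29→STA-11: c = 0.375634 rad, d = 2392.79 km
STA-11→MS-68: c = 0.242895 rad, d = 1547.24 km
Total = 132.26 + 2392.79 + 1547.24 = 4072.28 km

4072 km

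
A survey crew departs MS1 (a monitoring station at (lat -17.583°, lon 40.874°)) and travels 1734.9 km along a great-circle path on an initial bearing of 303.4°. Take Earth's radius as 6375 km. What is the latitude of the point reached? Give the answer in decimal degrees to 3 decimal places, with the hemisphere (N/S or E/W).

8.622°S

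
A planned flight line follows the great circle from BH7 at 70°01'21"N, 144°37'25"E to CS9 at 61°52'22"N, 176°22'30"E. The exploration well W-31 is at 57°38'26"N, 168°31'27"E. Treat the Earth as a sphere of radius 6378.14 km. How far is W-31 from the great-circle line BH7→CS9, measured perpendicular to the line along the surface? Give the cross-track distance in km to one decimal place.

643.9 km

BH7: φ = +70.02250°, λ = +144.62361°
CS9: φ = +61.87278°, λ = +176.37500°
W-31: φ = +57.64056°, λ = +168.52417°
δ₁₃ = central angle BH7→W-31 = 0.279985 rad  (haversine)
θ₁₃ = bearing BH7→W-31 = 128.306°,  θ₁₂ = bearing BH7→CS9 = 106.916°
dₓₜ = R·arcsin(sin δ₁₃ · sin(θ₁₃ − θ₁₂)) = 6378.14·arcsin(0.27634·sin(21.390°)) = 643.906 km
|dₓₜ| = 643.906 km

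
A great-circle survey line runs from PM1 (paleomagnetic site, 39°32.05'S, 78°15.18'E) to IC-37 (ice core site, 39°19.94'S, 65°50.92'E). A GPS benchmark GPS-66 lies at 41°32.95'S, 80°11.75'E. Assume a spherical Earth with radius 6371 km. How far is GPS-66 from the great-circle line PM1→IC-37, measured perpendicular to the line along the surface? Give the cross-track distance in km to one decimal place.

233.3 km

PM1: φ = -39.53417°, λ = +78.25300°
IC-37: φ = -39.33233°, λ = +65.84867°
GPS-66: φ = -41.54917°, λ = +80.19583°
δ₁₃ = central angle PM1→GPS-66 = 0.043596 rad  (haversine)
θ₁₃ = bearing PM1→GPS-66 = 144.397°,  θ₁₂ = bearing PM1→IC-37 = 267.253°
dₓₜ = R·arcsin(sin δ₁₃ · sin(θ₁₃ − θ₁₂)) = 6371·arcsin(0.04358·sin(-122.857°)) = -233.295 km
|dₓₜ| = 233.295 km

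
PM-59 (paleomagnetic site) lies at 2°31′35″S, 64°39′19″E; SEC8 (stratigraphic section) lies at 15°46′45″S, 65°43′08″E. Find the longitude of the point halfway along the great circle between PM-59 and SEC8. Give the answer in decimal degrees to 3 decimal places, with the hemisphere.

PM-59: φ = -2.52639°, λ = +64.65528°
SEC8: φ = -15.77917°, λ = +65.71889°
Bx = cos φ₂ cos Δλ = 0.962151,  By = cos φ₂ sin Δλ = 0.017863
φₘ = atan2(sin φ₁ + sin φ₂, √((cos φ₁ + Bx)² + By²)) = -9.15317°
λₘ = λ₁ + atan2(By, cos φ₁ + Bx) = 65.17713°

65.177°E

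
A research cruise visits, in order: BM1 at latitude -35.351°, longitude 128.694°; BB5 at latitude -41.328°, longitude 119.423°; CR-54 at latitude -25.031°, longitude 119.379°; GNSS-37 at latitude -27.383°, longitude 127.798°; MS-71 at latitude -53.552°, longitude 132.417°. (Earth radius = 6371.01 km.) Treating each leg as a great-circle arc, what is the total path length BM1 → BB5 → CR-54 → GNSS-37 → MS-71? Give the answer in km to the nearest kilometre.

6672 km

BM1→BB5: c = 0.164116 rad, d = 1045.59 km
BB5→CR-54: c = 0.284437 rad, d = 1812.15 km
CR-54→GNSS-37: c = 0.138040 rad, d = 879.46 km
GNSS-37→MS-71: c = 0.460605 rad, d = 2934.52 km
Total = 1045.59 + 1812.15 + 879.46 + 2934.52 = 6671.71 km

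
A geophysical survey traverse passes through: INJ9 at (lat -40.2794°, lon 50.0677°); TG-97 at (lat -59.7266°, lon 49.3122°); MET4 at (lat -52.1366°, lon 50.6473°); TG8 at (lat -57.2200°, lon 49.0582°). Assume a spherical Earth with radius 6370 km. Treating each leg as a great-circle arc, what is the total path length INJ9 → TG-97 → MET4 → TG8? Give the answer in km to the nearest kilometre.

INJ9→TG-97: c = 0.339518 rad, d = 2162.73 km
TG-97→MET4: c = 0.133105 rad, d = 847.88 km
MET4→TG8: c = 0.090153 rad, d = 574.27 km
Total = 2162.73 + 847.88 + 574.27 = 3584.88 km

3585 km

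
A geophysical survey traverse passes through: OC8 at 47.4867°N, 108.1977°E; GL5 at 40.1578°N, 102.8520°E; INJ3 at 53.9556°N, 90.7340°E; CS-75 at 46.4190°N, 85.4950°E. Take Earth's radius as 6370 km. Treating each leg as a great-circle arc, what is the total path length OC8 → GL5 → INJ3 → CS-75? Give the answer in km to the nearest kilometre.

3619 km

OC8→GL5: c = 0.144459 rad, d = 920.20 km
GL5→INJ3: c = 0.279756 rad, d = 1782.05 km
INJ3→CS-75: c = 0.143883 rad, d = 916.53 km
Total = 920.20 + 1782.05 + 916.53 = 3618.78 km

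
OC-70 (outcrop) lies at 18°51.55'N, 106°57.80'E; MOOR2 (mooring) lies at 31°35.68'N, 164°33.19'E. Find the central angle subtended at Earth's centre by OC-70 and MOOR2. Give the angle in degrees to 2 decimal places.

OC-70: φ = +18.85917°, λ = +106.96333°
MOOR2: φ = +31.59467°, λ = +164.55317°
Δφ = 12.7355°,  Δλ = 57.5898°
a = sin²(Δφ/2) + cos φ₁ cos φ₂ sin²(Δλ/2) = 0.199314
c = 2·arcsin(√a) = 0.925578 rad = 53.0317°

53.03°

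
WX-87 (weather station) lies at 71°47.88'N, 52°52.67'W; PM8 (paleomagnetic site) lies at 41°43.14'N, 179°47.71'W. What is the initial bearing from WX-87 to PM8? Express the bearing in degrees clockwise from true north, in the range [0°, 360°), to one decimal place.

316.7°

WX-87: φ = +71.79800°, λ = -52.87783°
PM8: φ = +41.71900°, λ = -179.79517°
Δλ = -126.9173°
y = sin Δλ · cos φ₂ = -0.596763
x = cos φ₁ sin φ₂ − sin φ₁ cos φ₂ cos Δλ = 0.633784
θ = atan2(y, x) = -43.2768° → 316.7232° (mod 360°)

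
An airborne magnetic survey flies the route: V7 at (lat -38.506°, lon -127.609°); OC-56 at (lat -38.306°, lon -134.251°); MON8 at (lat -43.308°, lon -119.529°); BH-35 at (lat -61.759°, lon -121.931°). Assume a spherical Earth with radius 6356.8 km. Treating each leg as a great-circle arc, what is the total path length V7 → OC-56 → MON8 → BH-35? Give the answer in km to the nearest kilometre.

3984 km

V7→OC-56: c = 0.090889 rad, d = 577.76 km
OC-56→MON8: c = 0.212791 rad, d = 1352.67 km
MON8→BH-35: c = 0.322985 rad, d = 2053.15 km
Total = 577.76 + 1352.67 + 2053.15 = 3983.59 km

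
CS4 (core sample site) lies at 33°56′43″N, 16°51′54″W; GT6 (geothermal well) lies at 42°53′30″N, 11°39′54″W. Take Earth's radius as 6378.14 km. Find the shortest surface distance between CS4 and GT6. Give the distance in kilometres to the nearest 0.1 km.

1093.7 km

CS4: φ = +33.94528°, λ = -16.86500°
GT6: φ = +42.89167°, λ = -11.66500°
Δφ = 8.9464°,  Δλ = 5.2000°
a = sin²(Δφ/2) + cos φ₁ cos φ₂ sin²(Δλ/2) = 0.007334
c = 2·arcsin(√a) = 0.171482 rad = 9.8252°
d = R·c = 6378.14 × 0.171482 = 1093.7 km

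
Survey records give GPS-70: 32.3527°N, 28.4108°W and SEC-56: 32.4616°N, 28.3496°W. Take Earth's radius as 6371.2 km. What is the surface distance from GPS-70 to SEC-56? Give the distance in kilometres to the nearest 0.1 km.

13.4 km

Δφ = 0.1089°,  Δλ = 0.0612°
a = sin²(Δφ/2) + cos φ₁ cos φ₂ sin²(Δλ/2) = 0.000001
c = 2·arcsin(√a) = 0.002104 rad = 0.1205°
d = R·c = 6371.2 × 0.002104 = 13.4 km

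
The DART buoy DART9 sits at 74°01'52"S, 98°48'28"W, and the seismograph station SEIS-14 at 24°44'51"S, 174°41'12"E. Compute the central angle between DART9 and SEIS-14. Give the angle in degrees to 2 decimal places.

DART9: φ = -74.03111°, λ = -98.80778°
SEIS-14: φ = -24.74750°, λ = +174.68667°
Δφ = 49.2836°,  Δλ = -86.5056°
a = sin²(Δφ/2) + cos φ₁ cos φ₂ sin²(Δλ/2) = 0.291153
c = 2·arcsin(√a) = 1.139890 rad = 65.3109°

65.31°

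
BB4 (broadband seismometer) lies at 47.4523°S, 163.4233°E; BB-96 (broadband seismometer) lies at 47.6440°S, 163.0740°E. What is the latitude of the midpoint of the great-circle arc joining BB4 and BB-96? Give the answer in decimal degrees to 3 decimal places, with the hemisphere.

Bx = cos φ₂ cos Δλ = 0.673723,  By = cos φ₂ sin Δλ = -0.004107
φₘ = atan2(sin φ₁ + sin φ₂, √((cos φ₁ + Bx)² + By²)) = -47.54828°
λₘ = λ₁ + atan2(By, cos φ₁ + Bx) = 163.24897°

47.548°S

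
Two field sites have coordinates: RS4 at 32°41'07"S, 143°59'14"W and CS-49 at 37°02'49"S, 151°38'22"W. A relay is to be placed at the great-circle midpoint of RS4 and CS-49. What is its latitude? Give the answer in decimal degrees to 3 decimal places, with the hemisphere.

34.926°S

RS4: φ = -32.68528°, λ = -143.98722°
CS-49: φ = -37.04694°, λ = -151.63944°
Bx = cos φ₂ cos Δλ = 0.791034,  By = cos φ₂ sin Δλ = -0.106280
φₘ = atan2(sin φ₁ + sin φ₂, √((cos φ₁ + Bx)² + By²)) = -34.92606°
λₘ = λ₁ + atan2(By, cos φ₁ + Bx) = -147.71167°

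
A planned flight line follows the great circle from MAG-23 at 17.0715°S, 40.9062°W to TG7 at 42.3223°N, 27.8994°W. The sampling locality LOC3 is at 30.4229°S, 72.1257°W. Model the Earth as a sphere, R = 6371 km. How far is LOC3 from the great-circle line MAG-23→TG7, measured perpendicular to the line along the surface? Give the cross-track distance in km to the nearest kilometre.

2536 km

δ₁₃ = central angle MAG-23→LOC3 = 0.547937 rad  (haversine)
θ₁₃ = bearing MAG-23→LOC3 = 239.092°,  θ₁₂ = bearing MAG-23→TG7 = 11.012°
dₓₜ = R·arcsin(sin δ₁₃ · sin(θ₁₃ − θ₁₂)) = 6371·arcsin(0.52093·sin(228.080°)) = -2535.888 km
|dₓₜ| = 2535.888 km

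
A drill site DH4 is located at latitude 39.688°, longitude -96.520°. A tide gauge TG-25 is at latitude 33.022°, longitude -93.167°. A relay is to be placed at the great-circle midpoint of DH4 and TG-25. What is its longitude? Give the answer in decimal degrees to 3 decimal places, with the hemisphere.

94.772°W

Bx = cos φ₂ cos Δλ = 0.837026,  By = cos φ₂ sin Δλ = 0.049040
φₘ = atan2(sin φ₁ + sin φ₂, √((cos φ₁ + Bx)² + By²)) = 36.36669°
λₘ = λ₁ + atan2(By, cos φ₁ + Bx) = -94.77161°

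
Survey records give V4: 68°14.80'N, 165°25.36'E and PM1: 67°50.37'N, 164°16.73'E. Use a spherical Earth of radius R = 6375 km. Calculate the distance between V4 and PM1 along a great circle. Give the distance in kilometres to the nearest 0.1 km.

65.7 km

V4: φ = +68.24667°, λ = +165.42267°
PM1: φ = +67.83950°, λ = +164.27883°
Δφ = -0.4072°,  Δλ = -1.1438°
a = sin²(Δφ/2) + cos φ₁ cos φ₂ sin²(Δλ/2) = 0.000027
c = 2·arcsin(√a) = 0.010306 rad = 0.5905°
d = R·c = 6375 × 0.010306 = 65.7 km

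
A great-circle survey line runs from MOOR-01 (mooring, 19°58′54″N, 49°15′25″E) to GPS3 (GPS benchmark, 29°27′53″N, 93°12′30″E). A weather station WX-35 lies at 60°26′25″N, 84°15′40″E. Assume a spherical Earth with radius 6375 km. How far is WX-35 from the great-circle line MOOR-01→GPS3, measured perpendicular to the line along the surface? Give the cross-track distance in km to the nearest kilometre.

3494 km

MOOR-01: φ = +19.98167°, λ = +49.25694°
GPS3: φ = +29.46472°, λ = +93.20833°
WX-35: φ = +60.44028°, λ = +84.26111°
δ₁₃ = central angle MOOR-01→WX-35 = 0.827106 rad  (haversine)
θ₁₃ = bearing MOOR-01→WX-35 = 22.614°,  θ₁₂ = bearing MOOR-01→GPS3 = 67.680°
dₓₜ = R·arcsin(sin δ₁₃ · sin(θ₁₃ − θ₁₂)) = 6375·arcsin(0.73598·sin(-45.066°)) = -3493.744 km
|dₓₜ| = 3493.744 km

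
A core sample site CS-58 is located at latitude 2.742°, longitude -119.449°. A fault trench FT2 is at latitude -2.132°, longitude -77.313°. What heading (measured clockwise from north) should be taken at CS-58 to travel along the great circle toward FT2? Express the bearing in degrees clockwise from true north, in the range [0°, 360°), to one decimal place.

Δλ = 42.1360°
y = sin Δλ · cos φ₂ = 0.670428
x = cos φ₁ sin φ₂ − sin φ₁ cos φ₂ cos Δλ = -0.072610
θ = atan2(y, x) = 96.1812° → 96.1812° (mod 360°)

96.2°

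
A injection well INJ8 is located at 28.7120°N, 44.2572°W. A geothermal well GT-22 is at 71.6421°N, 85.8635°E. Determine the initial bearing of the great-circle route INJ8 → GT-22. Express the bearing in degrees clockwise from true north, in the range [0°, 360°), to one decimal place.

14.5°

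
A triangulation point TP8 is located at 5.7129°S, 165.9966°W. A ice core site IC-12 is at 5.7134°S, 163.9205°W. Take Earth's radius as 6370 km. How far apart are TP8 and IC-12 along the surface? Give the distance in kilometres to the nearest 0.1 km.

229.7 km

Δφ = -0.0005°,  Δλ = 2.0761°
a = sin²(Δφ/2) + cos φ₁ cos φ₂ sin²(Δλ/2) = 0.000325
c = 2·arcsin(√a) = 0.036055 rad = 2.0658°
d = R·c = 6370 × 0.036055 = 229.7 km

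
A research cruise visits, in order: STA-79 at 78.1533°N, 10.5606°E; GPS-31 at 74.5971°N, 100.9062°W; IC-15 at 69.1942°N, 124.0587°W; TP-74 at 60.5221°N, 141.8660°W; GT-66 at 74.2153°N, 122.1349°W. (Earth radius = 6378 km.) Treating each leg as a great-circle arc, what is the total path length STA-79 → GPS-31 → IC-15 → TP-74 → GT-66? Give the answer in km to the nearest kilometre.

STA-79→GPS-31: c = 0.393448 rad, d = 2509.41 km
GPS-31→IC-15: c = 0.155340 rad, d = 990.76 km
IC-15→TP-74: c = 0.199361 rad, d = 1271.53 km
TP-74→GT-66: c = 0.270198 rad, d = 1723.32 km
Total = 2509.41 + 990.76 + 1271.53 + 1723.32 = 6495.02 km

6495 km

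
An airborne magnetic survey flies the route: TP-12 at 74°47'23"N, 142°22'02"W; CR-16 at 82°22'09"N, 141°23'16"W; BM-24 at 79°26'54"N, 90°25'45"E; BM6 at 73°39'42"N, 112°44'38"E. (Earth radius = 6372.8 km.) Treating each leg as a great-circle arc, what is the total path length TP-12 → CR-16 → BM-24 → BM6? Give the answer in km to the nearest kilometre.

3520 km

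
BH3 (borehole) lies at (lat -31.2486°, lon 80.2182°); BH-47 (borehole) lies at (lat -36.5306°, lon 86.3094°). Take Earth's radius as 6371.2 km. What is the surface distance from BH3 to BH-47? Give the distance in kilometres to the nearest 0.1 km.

Δφ = -5.2820°,  Δλ = 6.0912°
a = sin²(Δφ/2) + cos φ₁ cos φ₂ sin²(Δλ/2) = 0.004062
c = 2·arcsin(√a) = 0.127560 rad = 7.3087°
d = R·c = 6371.2 × 0.127560 = 812.7 km

812.7 km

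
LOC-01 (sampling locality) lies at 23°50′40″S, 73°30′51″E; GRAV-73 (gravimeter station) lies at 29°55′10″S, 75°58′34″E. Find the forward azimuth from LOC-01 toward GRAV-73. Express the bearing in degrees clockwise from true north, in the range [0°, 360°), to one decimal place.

LOC-01: φ = -23.84444°, λ = +73.51417°
GRAV-73: φ = -29.91944°, λ = +75.97611°
Δλ = 2.4619°
y = sin Δλ · cos φ₂ = 0.037231
x = cos φ₁ sin φ₂ − sin φ₁ cos φ₂ cos Δλ = -0.106154
θ = atan2(y, x) = 160.6728° → 160.6728° (mod 360°)

160.7°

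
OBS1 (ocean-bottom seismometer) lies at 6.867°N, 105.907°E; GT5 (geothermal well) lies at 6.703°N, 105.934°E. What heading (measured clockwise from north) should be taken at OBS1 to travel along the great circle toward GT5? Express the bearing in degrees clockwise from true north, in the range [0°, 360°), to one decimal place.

Δλ = 0.0270°
y = sin Δλ · cos φ₂ = 0.000468
x = cos φ₁ sin φ₂ − sin φ₁ cos φ₂ cos Δλ = -0.002862
θ = atan2(y, x) = 170.7138° → 170.7138° (mod 360°)

170.7°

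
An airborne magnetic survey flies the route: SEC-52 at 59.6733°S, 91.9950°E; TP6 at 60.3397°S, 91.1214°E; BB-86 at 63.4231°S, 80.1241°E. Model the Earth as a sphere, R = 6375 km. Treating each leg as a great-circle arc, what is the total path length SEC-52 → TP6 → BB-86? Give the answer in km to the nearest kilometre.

758 km

SEC-52→TP6: c = 0.013906 rad, d = 88.65 km
TP6→BB-86: c = 0.105057 rad, d = 669.74 km
Total = 88.65 + 669.74 = 758.39 km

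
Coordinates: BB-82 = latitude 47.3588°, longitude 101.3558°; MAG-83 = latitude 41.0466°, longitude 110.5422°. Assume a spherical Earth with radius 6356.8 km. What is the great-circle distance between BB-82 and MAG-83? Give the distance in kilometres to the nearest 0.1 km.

1010.8 km

Δφ = -6.3122°,  Δλ = 9.1864°
a = sin²(Δφ/2) + cos φ₁ cos φ₂ sin²(Δλ/2) = 0.006307
c = 2·arcsin(√a) = 0.159006 rad = 9.1104°
d = R·c = 6356.8 × 0.159006 = 1010.8 km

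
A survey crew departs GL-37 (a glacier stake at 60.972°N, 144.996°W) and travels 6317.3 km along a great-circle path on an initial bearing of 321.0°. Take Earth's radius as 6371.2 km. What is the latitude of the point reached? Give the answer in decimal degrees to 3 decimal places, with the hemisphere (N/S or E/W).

δ = d/R = 6317.3/6371.2 = 0.991540 rad
φ₂ = arcsin(sin φ₁ cos δ + cos φ₁ sin δ cos θ)
   = arcsin(0.87438·0.54740 + 0.48524·0.83687·0.77715) = 52.58185°
λ₂ = λ₁ + atan2(sin θ sin δ cos φ₁, cos δ − sin φ₁ sin φ₂) = 95.08681°

52.582°N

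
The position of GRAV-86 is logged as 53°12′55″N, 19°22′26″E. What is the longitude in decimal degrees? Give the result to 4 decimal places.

19° + 22′/60 + 26″/3600 = 19 + 0.36667 + 0.00722 = 19.3739°

19.3739°E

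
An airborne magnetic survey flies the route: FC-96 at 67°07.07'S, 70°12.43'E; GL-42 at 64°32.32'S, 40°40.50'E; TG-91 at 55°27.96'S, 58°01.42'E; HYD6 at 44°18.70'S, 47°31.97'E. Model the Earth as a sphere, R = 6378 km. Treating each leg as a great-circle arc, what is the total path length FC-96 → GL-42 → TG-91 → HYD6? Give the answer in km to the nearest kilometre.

FC-96: φ = -67.11783°, λ = +70.20717°
GL-42: φ = -64.53867°, λ = +40.67500°
TG-91: φ = -55.46600°, λ = +58.02367°
HYD6: φ = -44.31167°, λ = +47.53283°
FC-96→GL-42: c = 0.213623 rad, d = 1362.49 km
GL-42→TG-91: c = 0.217675 rad, d = 1388.33 km
TG-91→HYD6: c = 0.227075 rad, d = 1448.29 km
Total = 1362.49 + 1388.33 + 1448.29 = 4199.11 km

4199 km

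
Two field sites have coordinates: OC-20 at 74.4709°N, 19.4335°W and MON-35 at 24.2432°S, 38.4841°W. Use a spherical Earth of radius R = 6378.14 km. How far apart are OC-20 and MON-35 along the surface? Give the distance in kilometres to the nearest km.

11075 km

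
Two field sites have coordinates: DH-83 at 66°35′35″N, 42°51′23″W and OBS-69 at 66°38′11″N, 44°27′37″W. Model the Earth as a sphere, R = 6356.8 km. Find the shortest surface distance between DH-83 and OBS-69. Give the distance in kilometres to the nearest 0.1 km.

DH-83: φ = +66.59306°, λ = -42.85639°
OBS-69: φ = +66.63639°, λ = -44.46028°
Δφ = 0.0433°,  Δλ = -1.6039°
a = sin²(Δφ/2) + cos φ₁ cos φ₂ sin²(Δλ/2) = 0.000031
c = 2·arcsin(√a) = 0.011136 rad = 0.6381°
d = R·c = 6356.8 × 0.011136 = 70.8 km

70.8 km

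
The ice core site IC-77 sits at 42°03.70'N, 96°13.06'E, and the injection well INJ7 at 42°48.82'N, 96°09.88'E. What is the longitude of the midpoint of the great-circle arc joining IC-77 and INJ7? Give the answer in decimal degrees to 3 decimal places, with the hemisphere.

96.191°E

IC-77: φ = +42.06167°, λ = +96.21767°
INJ7: φ = +42.81367°, λ = +96.16467°
Bx = cos φ₂ cos Δλ = 0.733567,  By = cos φ₂ sin Δλ = -0.000679
φₘ = atan2(sin φ₁ + sin φ₂, √((cos φ₁ + Bx)² + By²)) = 42.43767°
λₘ = λ₁ + atan2(By, cos φ₁ + Bx) = 96.19133°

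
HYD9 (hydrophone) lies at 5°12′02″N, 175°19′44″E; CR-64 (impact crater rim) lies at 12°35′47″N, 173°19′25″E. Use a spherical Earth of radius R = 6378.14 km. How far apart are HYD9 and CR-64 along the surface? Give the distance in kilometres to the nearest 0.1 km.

852.3 km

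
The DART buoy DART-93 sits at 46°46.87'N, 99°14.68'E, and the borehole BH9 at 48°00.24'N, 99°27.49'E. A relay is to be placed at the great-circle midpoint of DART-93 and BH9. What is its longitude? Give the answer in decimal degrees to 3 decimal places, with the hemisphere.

99.350°E

DART-93: φ = +46.78117°, λ = +99.24467°
BH9: φ = +48.00400°, λ = +99.45817°
Bx = cos φ₂ cos Δλ = 0.669074,  By = cos φ₂ sin Δλ = 0.002493
φₘ = atan2(sin φ₁ + sin φ₂, √((cos φ₁ + Bx)² + By²)) = 47.39263°
λₘ = λ₁ + atan2(By, cos φ₁ + Bx) = 99.35018°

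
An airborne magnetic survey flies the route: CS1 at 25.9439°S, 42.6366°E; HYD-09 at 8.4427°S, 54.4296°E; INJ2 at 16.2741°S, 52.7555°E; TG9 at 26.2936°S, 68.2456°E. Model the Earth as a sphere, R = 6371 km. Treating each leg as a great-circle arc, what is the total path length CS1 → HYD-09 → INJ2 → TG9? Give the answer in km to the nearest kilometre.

5151 km

CS1→HYD-09: c = 0.362718 rad, d = 2310.88 km
HYD-09→INJ2: c = 0.139627 rad, d = 889.56 km
INJ2→TG9: c = 0.306192 rad, d = 1950.75 km
Total = 2310.88 + 889.56 + 1950.75 = 5151.19 km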